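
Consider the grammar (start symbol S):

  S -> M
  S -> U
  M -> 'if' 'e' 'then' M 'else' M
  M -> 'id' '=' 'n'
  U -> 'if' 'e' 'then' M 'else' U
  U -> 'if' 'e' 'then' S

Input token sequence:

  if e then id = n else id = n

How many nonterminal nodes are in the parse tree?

[S [M if e then [M id = n] else [M id = n]]]

4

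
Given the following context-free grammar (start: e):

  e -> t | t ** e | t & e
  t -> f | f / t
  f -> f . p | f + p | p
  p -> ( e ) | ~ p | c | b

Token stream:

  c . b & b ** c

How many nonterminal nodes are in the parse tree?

14

[e [t [f [f [p c]] . [p b]]] & [e [t [f [p b]]] ** [e [t [f [p c]]]]]]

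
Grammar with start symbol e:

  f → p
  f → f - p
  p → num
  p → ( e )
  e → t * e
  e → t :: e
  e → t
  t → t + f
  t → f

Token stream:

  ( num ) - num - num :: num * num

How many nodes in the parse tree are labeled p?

[e [t [f [f [f [p ( [e [t [f [p num]]]] )]] - [p num]] - [p num]]] :: [e [t [f [p num]]] * [e [t [f [p num]]]]]]

6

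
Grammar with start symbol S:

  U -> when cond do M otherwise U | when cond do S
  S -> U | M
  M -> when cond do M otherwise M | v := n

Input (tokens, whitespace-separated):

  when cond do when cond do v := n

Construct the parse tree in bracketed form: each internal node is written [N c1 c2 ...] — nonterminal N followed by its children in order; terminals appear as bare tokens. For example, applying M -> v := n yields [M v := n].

[S [U when cond do [S [U when cond do [S [M v := n]]]]]]

S
U
when cond do S
when cond do U
when cond do when cond do S
when cond do when cond do M
when cond do when cond do v := n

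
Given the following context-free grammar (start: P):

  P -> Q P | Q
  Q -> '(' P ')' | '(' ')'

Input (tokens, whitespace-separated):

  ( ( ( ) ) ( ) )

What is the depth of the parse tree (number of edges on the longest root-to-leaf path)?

6

[P [Q ( [P [Q ( [P [Q ( )]] )] [P [Q ( )]]] )]]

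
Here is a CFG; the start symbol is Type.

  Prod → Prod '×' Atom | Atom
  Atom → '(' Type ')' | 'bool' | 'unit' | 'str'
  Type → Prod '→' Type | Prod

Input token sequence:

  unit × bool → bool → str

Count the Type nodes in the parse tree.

[Type [Prod [Prod [Atom unit]] × [Atom bool]] → [Type [Prod [Atom bool]] → [Type [Prod [Atom str]]]]]

3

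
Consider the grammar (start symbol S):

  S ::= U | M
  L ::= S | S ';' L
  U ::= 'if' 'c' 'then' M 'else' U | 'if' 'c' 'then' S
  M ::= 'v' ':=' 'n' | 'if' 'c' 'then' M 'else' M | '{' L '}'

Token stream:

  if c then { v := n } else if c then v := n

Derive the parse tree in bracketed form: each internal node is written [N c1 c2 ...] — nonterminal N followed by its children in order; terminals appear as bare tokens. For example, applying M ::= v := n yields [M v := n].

S
U
if c then M else U
if c then { L } else U
if c then { S } else U
if c then { M } else U
if c then { v := n } else U
if c then { v := n } else if c then S
if c then { v := n } else if c then M
if c then { v := n } else if c then v := n

[S [U if c then [M { [L [S [M v := n]]] }] else [U if c then [S [M v := n]]]]]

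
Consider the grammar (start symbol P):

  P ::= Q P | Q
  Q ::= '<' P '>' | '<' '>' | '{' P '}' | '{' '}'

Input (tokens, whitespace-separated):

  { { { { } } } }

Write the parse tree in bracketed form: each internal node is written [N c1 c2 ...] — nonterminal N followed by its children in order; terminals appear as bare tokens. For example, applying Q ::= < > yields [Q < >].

[P [Q { [P [Q { [P [Q { [P [Q { }]] }]] }]] }]]

P
Q
{ P }
{ Q }
{ { P } }
{ { Q } }
{ { { P } } }
{ { { Q } } }
{ { { { } } } }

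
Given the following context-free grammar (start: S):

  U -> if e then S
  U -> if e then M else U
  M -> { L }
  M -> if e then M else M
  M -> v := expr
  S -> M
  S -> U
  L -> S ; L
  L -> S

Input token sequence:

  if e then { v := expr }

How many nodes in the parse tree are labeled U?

[S [U if e then [S [M { [L [S [M v := expr]]] }]]]]

1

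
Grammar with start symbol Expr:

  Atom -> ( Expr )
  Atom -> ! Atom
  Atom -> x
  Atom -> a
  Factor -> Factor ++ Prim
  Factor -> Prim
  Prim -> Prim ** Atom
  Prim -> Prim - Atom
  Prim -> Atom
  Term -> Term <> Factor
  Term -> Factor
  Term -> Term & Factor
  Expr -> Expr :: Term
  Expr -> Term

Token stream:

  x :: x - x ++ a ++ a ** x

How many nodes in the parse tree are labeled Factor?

4

[Expr [Expr [Term [Factor [Prim [Atom x]]]]] :: [Term [Factor [Factor [Factor [Prim [Prim [Atom x]] - [Atom x]]] ++ [Prim [Atom a]]] ++ [Prim [Prim [Atom a]] ** [Atom x]]]]]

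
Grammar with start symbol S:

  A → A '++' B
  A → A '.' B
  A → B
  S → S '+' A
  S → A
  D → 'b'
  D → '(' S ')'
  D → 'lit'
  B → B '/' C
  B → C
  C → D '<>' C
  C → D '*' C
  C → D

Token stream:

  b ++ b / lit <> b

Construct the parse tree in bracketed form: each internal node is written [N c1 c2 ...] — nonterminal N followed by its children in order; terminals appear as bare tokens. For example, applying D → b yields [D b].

S
A
A ++ B
B ++ B
C ++ B
D ++ B
b ++ B
b ++ B / C
b ++ C / C
b ++ D / C
b ++ b / C
b ++ b / D <> C
b ++ b / lit <> C
b ++ b / lit <> D
b ++ b / lit <> b

[S [A [A [B [C [D b]]]] ++ [B [B [C [D b]]] / [C [D lit] <> [C [D b]]]]]]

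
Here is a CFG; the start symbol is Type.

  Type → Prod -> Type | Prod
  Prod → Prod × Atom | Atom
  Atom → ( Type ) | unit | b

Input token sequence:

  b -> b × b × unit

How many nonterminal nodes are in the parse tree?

10

[Type [Prod [Atom b]] -> [Type [Prod [Prod [Prod [Atom b]] × [Atom b]] × [Atom unit]]]]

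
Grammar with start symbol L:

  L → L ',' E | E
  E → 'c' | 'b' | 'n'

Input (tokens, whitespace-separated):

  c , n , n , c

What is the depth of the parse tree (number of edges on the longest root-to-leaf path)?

5

[L [L [L [L [E c]] , [E n]] , [E n]] , [E c]]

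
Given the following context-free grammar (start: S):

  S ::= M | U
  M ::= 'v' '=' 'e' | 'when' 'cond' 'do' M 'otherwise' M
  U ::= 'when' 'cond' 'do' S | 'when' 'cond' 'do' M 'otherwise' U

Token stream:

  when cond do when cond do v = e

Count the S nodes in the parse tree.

3

[S [U when cond do [S [U when cond do [S [M v = e]]]]]]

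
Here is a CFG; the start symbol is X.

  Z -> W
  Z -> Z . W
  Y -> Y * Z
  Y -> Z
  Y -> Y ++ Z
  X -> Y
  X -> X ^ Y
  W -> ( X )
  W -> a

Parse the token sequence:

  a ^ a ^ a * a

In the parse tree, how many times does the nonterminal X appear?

3

[X [X [X [Y [Z [W a]]]] ^ [Y [Z [W a]]]] ^ [Y [Y [Z [W a]]] * [Z [W a]]]]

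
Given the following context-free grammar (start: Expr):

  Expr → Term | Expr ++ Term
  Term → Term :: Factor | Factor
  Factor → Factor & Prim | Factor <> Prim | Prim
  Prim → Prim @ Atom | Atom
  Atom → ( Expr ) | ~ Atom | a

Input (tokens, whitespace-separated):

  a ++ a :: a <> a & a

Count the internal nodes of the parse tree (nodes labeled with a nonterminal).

[Expr [Expr [Term [Factor [Prim [Atom a]]]]] ++ [Term [Term [Factor [Prim [Atom a]]]] :: [Factor [Factor [Factor [Prim [Atom a]]] <> [Prim [Atom a]]] & [Prim [Atom a]]]]]

20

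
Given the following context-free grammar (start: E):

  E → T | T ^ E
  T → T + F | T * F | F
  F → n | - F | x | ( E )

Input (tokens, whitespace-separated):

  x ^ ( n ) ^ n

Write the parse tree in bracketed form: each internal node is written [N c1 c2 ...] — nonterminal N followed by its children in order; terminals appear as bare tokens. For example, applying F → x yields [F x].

[E [T [F x]] ^ [E [T [F ( [E [T [F n]]] )]] ^ [E [T [F n]]]]]

E
T ^ E
F ^ E
x ^ E
x ^ T ^ E
x ^ F ^ E
x ^ ( E ) ^ E
x ^ ( T ) ^ E
x ^ ( F ) ^ E
x ^ ( n ) ^ E
x ^ ( n ) ^ T
x ^ ( n ) ^ F
x ^ ( n ) ^ n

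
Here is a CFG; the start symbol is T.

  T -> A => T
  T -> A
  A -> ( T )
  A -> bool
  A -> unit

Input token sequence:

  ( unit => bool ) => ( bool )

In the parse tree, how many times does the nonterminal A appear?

5

[T [A ( [T [A unit] => [T [A bool]]] )] => [T [A ( [T [A bool]] )]]]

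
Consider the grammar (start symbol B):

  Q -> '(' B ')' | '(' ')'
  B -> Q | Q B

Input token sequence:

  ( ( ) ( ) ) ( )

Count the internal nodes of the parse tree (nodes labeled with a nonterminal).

8

[B [Q ( [B [Q ( )] [B [Q ( )]]] )] [B [Q ( )]]]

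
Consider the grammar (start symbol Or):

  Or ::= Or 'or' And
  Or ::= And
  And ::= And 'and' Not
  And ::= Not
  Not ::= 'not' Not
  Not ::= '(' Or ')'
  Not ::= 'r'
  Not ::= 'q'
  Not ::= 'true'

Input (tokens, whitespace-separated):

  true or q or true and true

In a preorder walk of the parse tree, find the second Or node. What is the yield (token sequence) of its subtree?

true or q

[Or [Or [Or [And [Not true]]] or [And [Not q]]] or [And [And [Not true]] and [Not true]]]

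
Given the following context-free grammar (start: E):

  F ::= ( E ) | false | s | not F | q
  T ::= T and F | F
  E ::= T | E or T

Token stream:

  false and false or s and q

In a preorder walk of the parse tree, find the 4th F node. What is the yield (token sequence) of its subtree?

[E [E [T [T [F false]] and [F false]]] or [T [T [F s]] and [F q]]]

q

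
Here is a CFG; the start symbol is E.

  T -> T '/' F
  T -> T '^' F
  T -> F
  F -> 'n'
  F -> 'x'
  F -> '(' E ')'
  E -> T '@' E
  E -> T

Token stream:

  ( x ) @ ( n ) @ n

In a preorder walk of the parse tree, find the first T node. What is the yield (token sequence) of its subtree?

( x )

[E [T [F ( [E [T [F x]]] )]] @ [E [T [F ( [E [T [F n]]] )]] @ [E [T [F n]]]]]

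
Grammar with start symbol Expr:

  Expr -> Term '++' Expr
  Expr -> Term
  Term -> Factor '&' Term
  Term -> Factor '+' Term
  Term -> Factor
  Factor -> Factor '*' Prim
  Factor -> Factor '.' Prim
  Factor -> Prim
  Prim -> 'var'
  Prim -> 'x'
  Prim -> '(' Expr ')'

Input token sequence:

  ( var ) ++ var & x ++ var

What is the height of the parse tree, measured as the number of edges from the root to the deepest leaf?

8

[Expr [Term [Factor [Prim ( [Expr [Term [Factor [Prim var]]]] )]]] ++ [Expr [Term [Factor [Prim var]] & [Term [Factor [Prim x]]]] ++ [Expr [Term [Factor [Prim var]]]]]]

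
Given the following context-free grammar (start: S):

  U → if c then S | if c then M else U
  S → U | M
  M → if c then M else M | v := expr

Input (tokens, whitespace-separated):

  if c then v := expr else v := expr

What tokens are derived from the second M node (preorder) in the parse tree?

[S [M if c then [M v := expr] else [M v := expr]]]

v := expr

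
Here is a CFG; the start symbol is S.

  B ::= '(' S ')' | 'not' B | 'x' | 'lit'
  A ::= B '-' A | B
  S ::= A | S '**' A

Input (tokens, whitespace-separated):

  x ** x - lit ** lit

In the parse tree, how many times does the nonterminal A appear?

4

[S [S [S [A [B x]]] ** [A [B x] - [A [B lit]]]] ** [A [B lit]]]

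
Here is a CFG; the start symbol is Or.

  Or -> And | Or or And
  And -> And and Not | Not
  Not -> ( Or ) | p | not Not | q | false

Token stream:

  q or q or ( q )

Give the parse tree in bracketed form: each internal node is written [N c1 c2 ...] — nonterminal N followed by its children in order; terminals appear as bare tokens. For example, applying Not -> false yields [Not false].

Or
Or or And
Or or And or And
And or And or And
Not or And or And
q or And or And
q or Not or And
q or q or And
q or q or Not
q or q or ( Or )
q or q or ( And )
q or q or ( Not )
q or q or ( q )

[Or [Or [Or [And [Not q]]] or [And [Not q]]] or [And [Not ( [Or [And [Not q]]] )]]]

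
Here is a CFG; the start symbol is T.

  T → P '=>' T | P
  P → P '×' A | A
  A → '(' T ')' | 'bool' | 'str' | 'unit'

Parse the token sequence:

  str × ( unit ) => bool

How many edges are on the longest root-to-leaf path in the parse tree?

[T [P [P [A str]] × [A ( [T [P [A unit]]] )]] => [T [P [A bool]]]]

6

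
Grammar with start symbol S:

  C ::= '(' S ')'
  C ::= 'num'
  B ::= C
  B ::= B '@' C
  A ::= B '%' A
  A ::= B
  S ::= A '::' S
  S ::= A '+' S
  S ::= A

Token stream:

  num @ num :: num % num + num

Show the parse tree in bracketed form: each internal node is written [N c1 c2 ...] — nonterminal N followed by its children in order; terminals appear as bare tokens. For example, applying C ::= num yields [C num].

S
A :: S
B :: S
B @ C :: S
C @ C :: S
num @ C :: S
num @ num :: S
num @ num :: A + S
num @ num :: B % A + S
num @ num :: C % A + S
num @ num :: num % A + S
num @ num :: num % B + S
num @ num :: num % C + S
num @ num :: num % num + S
num @ num :: num % num + A
num @ num :: num % num + B
num @ num :: num % num + C
num @ num :: num % num + num

[S [A [B [B [C num]] @ [C num]]] :: [S [A [B [C num]] % [A [B [C num]]]] + [S [A [B [C num]]]]]]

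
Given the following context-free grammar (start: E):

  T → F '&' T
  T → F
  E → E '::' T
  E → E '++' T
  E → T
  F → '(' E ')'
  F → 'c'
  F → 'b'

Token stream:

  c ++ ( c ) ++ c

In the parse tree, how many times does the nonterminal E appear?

4

[E [E [E [T [F c]]] ++ [T [F ( [E [T [F c]]] )]]] ++ [T [F c]]]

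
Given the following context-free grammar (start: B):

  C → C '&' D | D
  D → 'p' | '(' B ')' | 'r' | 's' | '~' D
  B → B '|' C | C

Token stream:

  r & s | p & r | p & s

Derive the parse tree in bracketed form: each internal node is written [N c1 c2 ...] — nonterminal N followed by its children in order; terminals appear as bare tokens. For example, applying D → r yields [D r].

B
B | C
B | C | C
C | C | C
C & D | C | C
D & D | C | C
r & D | C | C
r & s | C | C
r & s | C & D | C
r & s | D & D | C
r & s | p & D | C
r & s | p & r | C
r & s | p & r | C & D
r & s | p & r | D & D
r & s | p & r | p & D
r & s | p & r | p & s

[B [B [B [C [C [D r]] & [D s]]] | [C [C [D p]] & [D r]]] | [C [C [D p]] & [D s]]]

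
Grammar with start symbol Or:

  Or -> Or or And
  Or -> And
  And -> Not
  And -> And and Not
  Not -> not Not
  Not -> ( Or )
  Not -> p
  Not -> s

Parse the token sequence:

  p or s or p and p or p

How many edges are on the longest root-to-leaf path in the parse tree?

[Or [Or [Or [Or [And [Not p]]] or [And [Not s]]] or [And [And [Not p]] and [Not p]]] or [And [Not p]]]

6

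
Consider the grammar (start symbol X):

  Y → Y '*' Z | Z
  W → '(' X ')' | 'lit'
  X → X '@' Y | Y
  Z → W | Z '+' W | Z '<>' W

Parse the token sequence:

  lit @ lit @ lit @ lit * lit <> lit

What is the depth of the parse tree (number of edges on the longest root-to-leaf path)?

[X [X [X [X [Y [Z [W lit]]]] @ [Y [Z [W lit]]]] @ [Y [Z [W lit]]]] @ [Y [Y [Z [W lit]]] * [Z [Z [W lit]] <> [W lit]]]]

7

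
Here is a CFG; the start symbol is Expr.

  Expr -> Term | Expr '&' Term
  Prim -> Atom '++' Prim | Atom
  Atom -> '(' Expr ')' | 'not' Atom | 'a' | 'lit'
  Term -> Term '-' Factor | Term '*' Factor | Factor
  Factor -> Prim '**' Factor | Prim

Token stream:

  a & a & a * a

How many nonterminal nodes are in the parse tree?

19

[Expr [Expr [Expr [Term [Factor [Prim [Atom a]]]]] & [Term [Factor [Prim [Atom a]]]]] & [Term [Term [Factor [Prim [Atom a]]]] * [Factor [Prim [Atom a]]]]]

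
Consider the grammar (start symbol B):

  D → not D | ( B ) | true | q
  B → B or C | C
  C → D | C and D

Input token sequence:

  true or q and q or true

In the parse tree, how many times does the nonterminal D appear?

4

[B [B [B [C [D true]]] or [C [C [D q]] and [D q]]] or [C [D true]]]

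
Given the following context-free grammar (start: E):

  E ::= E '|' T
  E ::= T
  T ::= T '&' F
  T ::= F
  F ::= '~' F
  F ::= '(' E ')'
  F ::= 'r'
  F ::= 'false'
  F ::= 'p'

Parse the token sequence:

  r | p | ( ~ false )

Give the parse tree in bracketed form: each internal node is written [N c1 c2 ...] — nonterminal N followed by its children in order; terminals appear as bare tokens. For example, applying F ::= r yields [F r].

[E [E [E [T [F r]]] | [T [F p]]] | [T [F ( [E [T [F ~ [F false]]]] )]]]

E
E | T
E | T | T
T | T | T
F | T | T
r | T | T
r | F | T
r | p | T
r | p | F
r | p | ( E )
r | p | ( T )
r | p | ( F )
r | p | ( ~ F )
r | p | ( ~ false )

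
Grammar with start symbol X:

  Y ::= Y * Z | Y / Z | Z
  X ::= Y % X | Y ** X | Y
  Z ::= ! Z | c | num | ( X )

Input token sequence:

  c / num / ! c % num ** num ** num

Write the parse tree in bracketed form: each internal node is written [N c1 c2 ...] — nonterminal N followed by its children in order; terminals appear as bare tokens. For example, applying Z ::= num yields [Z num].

[X [Y [Y [Y [Z c]] / [Z num]] / [Z ! [Z c]]] % [X [Y [Z num]] ** [X [Y [Z num]] ** [X [Y [Z num]]]]]]

X
Y % X
Y / Z % X
Y / Z / Z % X
Z / Z / Z % X
c / Z / Z % X
c / num / Z % X
c / num / ! Z % X
c / num / ! c % X
c / num / ! c % Y ** X
c / num / ! c % Z ** X
c / num / ! c % num ** X
c / num / ! c % num ** Y ** X
c / num / ! c % num ** Z ** X
c / num / ! c % num ** num ** X
c / num / ! c % num ** num ** Y
c / num / ! c % num ** num ** Z
c / num / ! c % num ** num ** num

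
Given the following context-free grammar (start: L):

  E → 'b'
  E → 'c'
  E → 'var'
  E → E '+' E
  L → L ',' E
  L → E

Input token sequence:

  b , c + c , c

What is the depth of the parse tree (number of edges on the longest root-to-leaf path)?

[L [L [L [E b]] , [E [E c] + [E c]]] , [E c]]

4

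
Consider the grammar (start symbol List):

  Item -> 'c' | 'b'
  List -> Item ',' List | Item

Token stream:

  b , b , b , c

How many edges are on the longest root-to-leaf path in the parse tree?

5

[List [Item b] , [List [Item b] , [List [Item b] , [List [Item c]]]]]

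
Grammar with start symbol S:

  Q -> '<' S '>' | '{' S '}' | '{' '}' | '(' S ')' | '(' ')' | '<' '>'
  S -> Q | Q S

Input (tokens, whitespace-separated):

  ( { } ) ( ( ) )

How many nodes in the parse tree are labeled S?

[S [Q ( [S [Q { }]] )] [S [Q ( [S [Q ( )]] )]]]

4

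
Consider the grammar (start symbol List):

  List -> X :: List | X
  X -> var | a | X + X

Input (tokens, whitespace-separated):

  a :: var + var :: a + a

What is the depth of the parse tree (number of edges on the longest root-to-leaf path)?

5

[List [X a] :: [List [X [X var] + [X var]] :: [List [X [X a] + [X a]]]]]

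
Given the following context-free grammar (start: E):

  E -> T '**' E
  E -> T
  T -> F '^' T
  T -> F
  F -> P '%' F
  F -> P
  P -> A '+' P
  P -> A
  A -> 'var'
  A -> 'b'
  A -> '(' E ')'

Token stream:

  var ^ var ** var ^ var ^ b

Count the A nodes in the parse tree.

5

[E [T [F [P [A var]]] ^ [T [F [P [A var]]]]] ** [E [T [F [P [A var]]] ^ [T [F [P [A var]]] ^ [T [F [P [A b]]]]]]]]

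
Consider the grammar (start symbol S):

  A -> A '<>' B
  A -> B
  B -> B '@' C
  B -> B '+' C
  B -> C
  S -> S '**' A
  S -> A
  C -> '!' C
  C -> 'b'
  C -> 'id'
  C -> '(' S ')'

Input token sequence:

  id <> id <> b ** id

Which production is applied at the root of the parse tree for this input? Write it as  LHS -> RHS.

S -> S '**' A

[S [S [A [A [A [B [C id]]] <> [B [C id]]] <> [B [C b]]]] ** [A [B [C id]]]]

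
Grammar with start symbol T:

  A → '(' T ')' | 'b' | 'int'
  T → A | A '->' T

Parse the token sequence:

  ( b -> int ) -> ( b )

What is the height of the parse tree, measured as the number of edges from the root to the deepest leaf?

[T [A ( [T [A b] -> [T [A int]]] )] -> [T [A ( [T [A b]] )]]]

5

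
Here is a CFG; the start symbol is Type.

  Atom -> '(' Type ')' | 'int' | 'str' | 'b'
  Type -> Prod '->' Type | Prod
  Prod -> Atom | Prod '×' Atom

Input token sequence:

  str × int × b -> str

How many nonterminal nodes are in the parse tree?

[Type [Prod [Prod [Prod [Atom str]] × [Atom int]] × [Atom b]] -> [Type [Prod [Atom str]]]]

10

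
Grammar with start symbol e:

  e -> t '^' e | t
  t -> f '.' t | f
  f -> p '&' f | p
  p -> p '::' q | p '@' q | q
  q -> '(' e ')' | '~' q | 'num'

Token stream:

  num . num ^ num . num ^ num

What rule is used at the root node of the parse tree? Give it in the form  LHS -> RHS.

[e [t [f [p [q num]]] . [t [f [p [q num]]]]] ^ [e [t [f [p [q num]]] . [t [f [p [q num]]]]] ^ [e [t [f [p [q num]]]]]]]

e -> t '^' e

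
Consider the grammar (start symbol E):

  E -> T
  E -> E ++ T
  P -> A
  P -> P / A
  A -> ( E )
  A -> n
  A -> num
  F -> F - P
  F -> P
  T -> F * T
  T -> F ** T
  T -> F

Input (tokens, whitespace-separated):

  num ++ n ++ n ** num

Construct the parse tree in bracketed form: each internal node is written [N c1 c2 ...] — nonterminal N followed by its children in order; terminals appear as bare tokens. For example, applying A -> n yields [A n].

[E [E [E [T [F [P [A num]]]]] ++ [T [F [P [A n]]]]] ++ [T [F [P [A n]]] ** [T [F [P [A num]]]]]]

E
E ++ T
E ++ T ++ T
T ++ T ++ T
F ++ T ++ T
P ++ T ++ T
A ++ T ++ T
num ++ T ++ T
num ++ F ++ T
num ++ P ++ T
num ++ A ++ T
num ++ n ++ T
num ++ n ++ F ** T
num ++ n ++ P ** T
num ++ n ++ A ** T
num ++ n ++ n ** T
num ++ n ++ n ** F
num ++ n ++ n ** P
num ++ n ++ n ** A
num ++ n ++ n ** num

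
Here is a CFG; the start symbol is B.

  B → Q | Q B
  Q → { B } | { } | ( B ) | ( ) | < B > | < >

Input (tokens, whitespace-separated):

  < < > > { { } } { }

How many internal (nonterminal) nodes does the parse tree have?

10

[B [Q < [B [Q < >]] >] [B [Q { [B [Q { }]] }] [B [Q { }]]]]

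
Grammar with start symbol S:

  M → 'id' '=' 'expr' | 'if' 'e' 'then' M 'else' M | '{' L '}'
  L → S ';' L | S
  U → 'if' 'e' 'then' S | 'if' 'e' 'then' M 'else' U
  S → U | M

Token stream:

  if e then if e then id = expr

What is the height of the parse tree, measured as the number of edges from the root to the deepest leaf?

[S [U if e then [S [U if e then [S [M id = expr]]]]]]

6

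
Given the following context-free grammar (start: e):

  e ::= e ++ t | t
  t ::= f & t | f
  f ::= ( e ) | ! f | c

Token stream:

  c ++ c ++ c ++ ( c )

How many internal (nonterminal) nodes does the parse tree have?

15

[e [e [e [e [t [f c]]] ++ [t [f c]]] ++ [t [f c]]] ++ [t [f ( [e [t [f c]]] )]]]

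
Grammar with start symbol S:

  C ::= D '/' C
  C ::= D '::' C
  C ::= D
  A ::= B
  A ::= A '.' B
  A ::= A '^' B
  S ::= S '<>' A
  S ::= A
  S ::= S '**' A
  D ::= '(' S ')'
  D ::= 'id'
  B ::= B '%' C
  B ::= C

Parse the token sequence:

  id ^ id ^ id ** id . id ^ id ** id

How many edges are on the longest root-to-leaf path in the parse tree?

[S [S [S [A [A [A [B [C [D id]]]] ^ [B [C [D id]]]] ^ [B [C [D id]]]]] ** [A [A [A [B [C [D id]]]] . [B [C [D id]]]] ^ [B [C [D id]]]]] ** [A [B [C [D id]]]]]

9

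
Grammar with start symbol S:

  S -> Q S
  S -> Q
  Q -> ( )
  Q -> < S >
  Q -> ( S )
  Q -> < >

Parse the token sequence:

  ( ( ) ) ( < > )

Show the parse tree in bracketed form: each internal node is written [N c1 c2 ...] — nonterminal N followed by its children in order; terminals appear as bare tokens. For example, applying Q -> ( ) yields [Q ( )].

[S [Q ( [S [Q ( )]] )] [S [Q ( [S [Q < >]] )]]]

S
Q S
( S ) S
( Q ) S
( ( ) ) S
( ( ) ) Q
( ( ) ) ( S )
( ( ) ) ( Q )
( ( ) ) ( < > )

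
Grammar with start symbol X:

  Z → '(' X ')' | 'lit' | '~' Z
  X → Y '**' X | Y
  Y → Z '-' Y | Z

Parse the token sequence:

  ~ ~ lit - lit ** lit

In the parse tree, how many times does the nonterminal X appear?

[X [Y [Z ~ [Z ~ [Z lit]]] - [Y [Z lit]]] ** [X [Y [Z lit]]]]

2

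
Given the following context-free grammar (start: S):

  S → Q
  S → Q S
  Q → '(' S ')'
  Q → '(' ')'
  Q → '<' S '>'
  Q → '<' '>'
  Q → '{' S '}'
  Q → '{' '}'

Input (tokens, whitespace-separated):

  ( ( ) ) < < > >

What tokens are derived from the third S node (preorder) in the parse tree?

[S [Q ( [S [Q ( )]] )] [S [Q < [S [Q < >]] >]]]

< < > >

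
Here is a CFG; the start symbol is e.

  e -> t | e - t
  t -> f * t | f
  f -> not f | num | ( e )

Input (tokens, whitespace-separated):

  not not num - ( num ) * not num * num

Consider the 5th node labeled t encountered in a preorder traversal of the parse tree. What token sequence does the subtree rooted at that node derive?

[e [e [t [f not [f not [f num]]]]] - [t [f ( [e [t [f num]]] )] * [t [f not [f num]] * [t [f num]]]]]

num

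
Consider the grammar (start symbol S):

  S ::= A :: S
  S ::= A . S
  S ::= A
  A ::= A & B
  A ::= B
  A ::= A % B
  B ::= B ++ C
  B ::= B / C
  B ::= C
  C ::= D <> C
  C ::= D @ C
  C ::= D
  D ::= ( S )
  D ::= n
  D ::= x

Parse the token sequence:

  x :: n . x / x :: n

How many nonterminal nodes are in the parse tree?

[S [A [B [C [D x]]]] :: [S [A [B [C [D n]]]] . [S [A [B [B [C [D x]]] / [C [D x]]]] :: [S [A [B [C [D n]]]]]]]]

23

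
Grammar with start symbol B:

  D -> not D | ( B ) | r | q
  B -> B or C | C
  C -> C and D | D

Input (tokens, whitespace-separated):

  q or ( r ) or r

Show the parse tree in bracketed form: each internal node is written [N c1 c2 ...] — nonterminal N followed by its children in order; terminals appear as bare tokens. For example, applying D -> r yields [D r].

B
B or C
B or C or C
C or C or C
D or C or C
q or C or C
q or D or C
q or ( B ) or C
q or ( C ) or C
q or ( D ) or C
q or ( r ) or C
q or ( r ) or D
q or ( r ) or r

[B [B [B [C [D q]]] or [C [D ( [B [C [D r]]] )]]] or [C [D r]]]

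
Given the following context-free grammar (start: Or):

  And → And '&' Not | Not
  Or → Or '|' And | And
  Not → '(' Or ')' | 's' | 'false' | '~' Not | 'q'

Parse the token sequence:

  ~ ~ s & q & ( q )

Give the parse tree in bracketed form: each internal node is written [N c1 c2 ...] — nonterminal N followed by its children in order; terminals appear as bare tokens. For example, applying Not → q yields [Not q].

Or
And
And & Not
And & Not & Not
Not & Not & Not
~ Not & Not & Not
~ ~ Not & Not & Not
~ ~ s & Not & Not
~ ~ s & q & Not
~ ~ s & q & ( Or )
~ ~ s & q & ( And )
~ ~ s & q & ( Not )
~ ~ s & q & ( q )

[Or [And [And [And [Not ~ [Not ~ [Not s]]]] & [Not q]] & [Not ( [Or [And [Not q]]] )]]]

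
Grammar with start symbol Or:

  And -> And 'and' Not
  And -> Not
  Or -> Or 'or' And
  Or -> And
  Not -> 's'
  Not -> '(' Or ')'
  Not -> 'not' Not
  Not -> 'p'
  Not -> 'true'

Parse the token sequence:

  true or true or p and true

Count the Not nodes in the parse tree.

4

[Or [Or [Or [And [Not true]]] or [And [Not true]]] or [And [And [Not p]] and [Not true]]]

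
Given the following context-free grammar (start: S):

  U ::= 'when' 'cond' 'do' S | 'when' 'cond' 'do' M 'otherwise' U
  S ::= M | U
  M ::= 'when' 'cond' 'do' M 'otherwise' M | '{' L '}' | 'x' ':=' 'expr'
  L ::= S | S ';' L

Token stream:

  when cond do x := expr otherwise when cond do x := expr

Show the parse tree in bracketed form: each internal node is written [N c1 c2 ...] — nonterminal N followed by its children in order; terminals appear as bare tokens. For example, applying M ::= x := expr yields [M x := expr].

[S [U when cond do [M x := expr] otherwise [U when cond do [S [M x := expr]]]]]

S
U
when cond do M otherwise U
when cond do x := expr otherwise U
when cond do x := expr otherwise when cond do S
when cond do x := expr otherwise when cond do M
when cond do x := expr otherwise when cond do x := expr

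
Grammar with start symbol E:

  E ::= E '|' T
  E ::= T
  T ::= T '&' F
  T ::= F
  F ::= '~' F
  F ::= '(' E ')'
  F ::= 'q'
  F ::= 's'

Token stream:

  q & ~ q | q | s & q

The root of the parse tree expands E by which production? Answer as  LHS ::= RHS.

[E [E [E [T [T [F q]] & [F ~ [F q]]]] | [T [F q]]] | [T [T [F s]] & [F q]]]

E ::= E '|' T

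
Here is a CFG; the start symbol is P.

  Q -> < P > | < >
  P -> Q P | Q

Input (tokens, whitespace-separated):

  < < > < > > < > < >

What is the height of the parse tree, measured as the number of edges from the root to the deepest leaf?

5

[P [Q < [P [Q < >] [P [Q < >]]] >] [P [Q < >] [P [Q < >]]]]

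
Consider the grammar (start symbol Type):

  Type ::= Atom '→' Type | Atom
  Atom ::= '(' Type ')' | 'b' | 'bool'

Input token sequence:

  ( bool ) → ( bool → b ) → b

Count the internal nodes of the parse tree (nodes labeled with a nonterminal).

[Type [Atom ( [Type [Atom bool]] )] → [Type [Atom ( [Type [Atom bool] → [Type [Atom b]]] )] → [Type [Atom b]]]]

12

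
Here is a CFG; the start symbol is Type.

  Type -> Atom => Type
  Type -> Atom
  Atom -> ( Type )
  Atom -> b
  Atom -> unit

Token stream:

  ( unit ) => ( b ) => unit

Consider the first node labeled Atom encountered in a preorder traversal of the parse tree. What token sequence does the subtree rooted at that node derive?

( unit )

[Type [Atom ( [Type [Atom unit]] )] => [Type [Atom ( [Type [Atom b]] )] => [Type [Atom unit]]]]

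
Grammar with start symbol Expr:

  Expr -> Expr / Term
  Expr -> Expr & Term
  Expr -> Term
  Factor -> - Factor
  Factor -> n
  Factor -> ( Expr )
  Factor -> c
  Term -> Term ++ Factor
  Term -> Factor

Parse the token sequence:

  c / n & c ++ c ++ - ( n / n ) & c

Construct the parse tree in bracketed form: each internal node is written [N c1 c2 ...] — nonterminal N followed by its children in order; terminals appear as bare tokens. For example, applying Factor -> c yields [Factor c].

[Expr [Expr [Expr [Expr [Term [Factor c]]] / [Term [Factor n]]] & [Term [Term [Term [Factor c]] ++ [Factor c]] ++ [Factor - [Factor ( [Expr [Expr [Term [Factor n]]] / [Term [Factor n]]] )]]]] & [Term [Factor c]]]

Expr
Expr & Term
Expr & Term & Term
Expr / Term & Term & Term
Term / Term & Term & Term
Factor / Term & Term & Term
c / Term & Term & Term
c / Factor & Term & Term
c / n & Term & Term
c / n & Term ++ Factor & Term
c / n & Term ++ Factor ++ Factor & Term
c / n & Factor ++ Factor ++ Factor & Term
c / n & c ++ Factor ++ Factor & Term
c / n & c ++ c ++ Factor & Term
c / n & c ++ c ++ - Factor & Term
c / n & c ++ c ++ - ( Expr ) & Term
c / n & c ++ c ++ - ( Expr / Term ) & Term
c / n & c ++ c ++ - ( Term / Term ) & Term
c / n & c ++ c ++ - ( Factor / Term ) & Term
c / n & c ++ c ++ - ( n / Term ) & Term
c / n & c ++ c ++ - ( n / Factor ) & Term
c / n & c ++ c ++ - ( n / n ) & Term
c / n & c ++ c ++ - ( n / n ) & Factor
c / n & c ++ c ++ - ( n / n ) & c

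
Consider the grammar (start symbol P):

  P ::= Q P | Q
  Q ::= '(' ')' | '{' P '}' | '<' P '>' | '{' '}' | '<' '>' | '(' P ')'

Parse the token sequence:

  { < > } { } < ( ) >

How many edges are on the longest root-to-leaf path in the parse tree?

[P [Q { [P [Q < >]] }] [P [Q { }] [P [Q < [P [Q ( )]] >]]]]

6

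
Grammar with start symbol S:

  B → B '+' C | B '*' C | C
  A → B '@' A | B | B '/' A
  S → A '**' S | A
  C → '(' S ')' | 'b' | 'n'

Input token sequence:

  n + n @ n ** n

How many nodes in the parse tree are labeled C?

[S [A [B [B [C n]] + [C n]] @ [A [B [C n]]]] ** [S [A [B [C n]]]]]

4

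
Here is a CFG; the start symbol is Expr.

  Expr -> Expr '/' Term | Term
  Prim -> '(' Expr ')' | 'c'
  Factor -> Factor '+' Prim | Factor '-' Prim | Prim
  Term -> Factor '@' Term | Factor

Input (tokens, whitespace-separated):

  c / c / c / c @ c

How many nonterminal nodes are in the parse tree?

[Expr [Expr [Expr [Expr [Term [Factor [Prim c]]]] / [Term [Factor [Prim c]]]] / [Term [Factor [Prim c]]]] / [Term [Factor [Prim c]] @ [Term [Factor [Prim c]]]]]

19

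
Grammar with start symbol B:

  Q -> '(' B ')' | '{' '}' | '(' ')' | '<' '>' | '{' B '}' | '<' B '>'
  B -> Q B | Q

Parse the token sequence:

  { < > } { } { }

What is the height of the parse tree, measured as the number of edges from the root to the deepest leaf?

4

[B [Q { [B [Q < >]] }] [B [Q { }] [B [Q { }]]]]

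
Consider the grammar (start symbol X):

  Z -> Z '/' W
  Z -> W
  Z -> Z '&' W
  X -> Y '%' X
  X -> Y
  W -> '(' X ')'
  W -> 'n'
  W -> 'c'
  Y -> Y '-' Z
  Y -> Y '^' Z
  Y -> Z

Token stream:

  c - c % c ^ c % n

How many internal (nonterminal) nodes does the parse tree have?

[X [Y [Y [Z [W c]]] - [Z [W c]]] % [X [Y [Y [Z [W c]]] ^ [Z [W c]]] % [X [Y [Z [W n]]]]]]

18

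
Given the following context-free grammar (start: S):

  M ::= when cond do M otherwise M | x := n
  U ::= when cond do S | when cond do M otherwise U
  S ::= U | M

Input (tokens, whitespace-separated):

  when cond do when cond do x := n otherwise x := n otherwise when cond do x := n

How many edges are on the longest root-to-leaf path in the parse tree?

5

[S [U when cond do [M when cond do [M x := n] otherwise [M x := n]] otherwise [U when cond do [S [M x := n]]]]]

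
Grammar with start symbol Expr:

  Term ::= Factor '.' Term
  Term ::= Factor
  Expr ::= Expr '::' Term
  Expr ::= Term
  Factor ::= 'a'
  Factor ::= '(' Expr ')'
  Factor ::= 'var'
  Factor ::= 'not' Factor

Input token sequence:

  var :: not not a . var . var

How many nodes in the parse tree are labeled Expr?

2

[Expr [Expr [Term [Factor var]]] :: [Term [Factor not [Factor not [Factor a]]] . [Term [Factor var] . [Term [Factor var]]]]]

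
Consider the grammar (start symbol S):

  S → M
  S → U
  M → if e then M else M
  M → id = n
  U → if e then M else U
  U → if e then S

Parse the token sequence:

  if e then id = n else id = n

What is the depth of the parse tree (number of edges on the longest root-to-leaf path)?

[S [M if e then [M id = n] else [M id = n]]]

3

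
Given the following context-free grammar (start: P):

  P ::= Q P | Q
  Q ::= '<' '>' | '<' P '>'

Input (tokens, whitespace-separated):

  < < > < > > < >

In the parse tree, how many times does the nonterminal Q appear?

[P [Q < [P [Q < >] [P [Q < >]]] >] [P [Q < >]]]

4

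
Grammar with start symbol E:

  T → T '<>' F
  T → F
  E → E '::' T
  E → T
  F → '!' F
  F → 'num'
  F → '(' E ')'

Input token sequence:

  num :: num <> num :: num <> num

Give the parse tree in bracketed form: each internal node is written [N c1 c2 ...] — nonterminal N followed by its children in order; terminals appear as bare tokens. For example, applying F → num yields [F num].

[E [E [E [T [F num]]] :: [T [T [F num]] <> [F num]]] :: [T [T [F num]] <> [F num]]]

E
E :: T
E :: T :: T
T :: T :: T
F :: T :: T
num :: T :: T
num :: T <> F :: T
num :: F <> F :: T
num :: num <> F :: T
num :: num <> num :: T
num :: num <> num :: T <> F
num :: num <> num :: F <> F
num :: num <> num :: num <> F
num :: num <> num :: num <> num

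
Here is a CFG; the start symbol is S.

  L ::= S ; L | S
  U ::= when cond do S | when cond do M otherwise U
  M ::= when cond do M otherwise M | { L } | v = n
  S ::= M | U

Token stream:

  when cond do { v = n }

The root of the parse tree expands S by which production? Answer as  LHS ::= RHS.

S ::= U

[S [U when cond do [S [M { [L [S [M v = n]]] }]]]]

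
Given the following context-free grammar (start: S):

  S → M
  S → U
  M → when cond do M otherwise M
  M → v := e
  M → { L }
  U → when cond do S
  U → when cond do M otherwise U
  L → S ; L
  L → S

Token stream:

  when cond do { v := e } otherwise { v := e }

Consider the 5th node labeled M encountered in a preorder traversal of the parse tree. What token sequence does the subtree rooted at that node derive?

[S [M when cond do [M { [L [S [M v := e]]] }] otherwise [M { [L [S [M v := e]]] }]]]

v := e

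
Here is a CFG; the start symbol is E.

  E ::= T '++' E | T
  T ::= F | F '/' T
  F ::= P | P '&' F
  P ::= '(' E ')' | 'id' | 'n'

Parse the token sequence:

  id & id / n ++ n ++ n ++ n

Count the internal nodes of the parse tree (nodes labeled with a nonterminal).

[E [T [F [P id] & [F [P id]]] / [T [F [P n]]]] ++ [E [T [F [P n]]] ++ [E [T [F [P n]]] ++ [E [T [F [P n]]]]]]]

21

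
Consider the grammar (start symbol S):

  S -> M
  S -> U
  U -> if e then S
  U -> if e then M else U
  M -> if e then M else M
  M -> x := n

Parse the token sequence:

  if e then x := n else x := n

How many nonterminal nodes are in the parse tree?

[S [M if e then [M x := n] else [M x := n]]]

4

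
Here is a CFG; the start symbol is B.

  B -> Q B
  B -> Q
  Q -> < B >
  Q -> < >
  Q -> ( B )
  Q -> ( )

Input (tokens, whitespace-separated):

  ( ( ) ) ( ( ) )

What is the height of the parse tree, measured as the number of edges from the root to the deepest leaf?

[B [Q ( [B [Q ( )]] )] [B [Q ( [B [Q ( )]] )]]]

5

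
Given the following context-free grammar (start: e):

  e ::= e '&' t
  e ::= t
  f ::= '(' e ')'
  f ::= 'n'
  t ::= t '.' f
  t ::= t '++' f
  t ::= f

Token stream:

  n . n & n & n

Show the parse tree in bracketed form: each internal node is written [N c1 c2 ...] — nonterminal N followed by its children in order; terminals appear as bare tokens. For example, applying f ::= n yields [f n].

e
e & t
e & t & t
t & t & t
t . f & t & t
f . f & t & t
n . f & t & t
n . n & t & t
n . n & f & t
n . n & n & t
n . n & n & f
n . n & n & n

[e [e [e [t [t [f n]] . [f n]]] & [t [f n]]] & [t [f n]]]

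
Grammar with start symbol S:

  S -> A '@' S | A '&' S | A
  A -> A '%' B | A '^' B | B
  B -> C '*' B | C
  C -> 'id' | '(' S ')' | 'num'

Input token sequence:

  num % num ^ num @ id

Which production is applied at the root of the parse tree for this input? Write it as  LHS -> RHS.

[S [A [A [A [B [C num]]] % [B [C num]]] ^ [B [C num]]] @ [S [A [B [C id]]]]]

S -> A '@' S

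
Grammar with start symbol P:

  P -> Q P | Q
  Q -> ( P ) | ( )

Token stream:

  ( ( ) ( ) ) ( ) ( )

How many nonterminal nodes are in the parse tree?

[P [Q ( [P [Q ( )] [P [Q ( )]]] )] [P [Q ( )] [P [Q ( )]]]]

10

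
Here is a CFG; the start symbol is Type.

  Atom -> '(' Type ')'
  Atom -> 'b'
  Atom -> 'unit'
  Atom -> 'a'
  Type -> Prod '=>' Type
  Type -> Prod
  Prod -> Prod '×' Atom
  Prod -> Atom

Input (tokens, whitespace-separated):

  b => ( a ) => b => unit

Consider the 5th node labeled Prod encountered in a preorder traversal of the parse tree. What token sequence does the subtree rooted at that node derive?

[Type [Prod [Atom b]] => [Type [Prod [Atom ( [Type [Prod [Atom a]]] )]] => [Type [Prod [Atom b]] => [Type [Prod [Atom unit]]]]]]

unit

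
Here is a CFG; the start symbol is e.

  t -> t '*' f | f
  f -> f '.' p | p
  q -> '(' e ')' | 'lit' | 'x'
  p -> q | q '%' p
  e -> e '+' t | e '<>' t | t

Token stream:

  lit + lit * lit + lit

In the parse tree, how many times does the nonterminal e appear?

[e [e [e [t [f [p [q lit]]]]] + [t [t [f [p [q lit]]]] * [f [p [q lit]]]]] + [t [f [p [q lit]]]]]

3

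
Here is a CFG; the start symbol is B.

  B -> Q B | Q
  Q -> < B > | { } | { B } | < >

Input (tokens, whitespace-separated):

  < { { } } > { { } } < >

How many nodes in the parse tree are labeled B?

6

[B [Q < [B [Q { [B [Q { }]] }]] >] [B [Q { [B [Q { }]] }] [B [Q < >]]]]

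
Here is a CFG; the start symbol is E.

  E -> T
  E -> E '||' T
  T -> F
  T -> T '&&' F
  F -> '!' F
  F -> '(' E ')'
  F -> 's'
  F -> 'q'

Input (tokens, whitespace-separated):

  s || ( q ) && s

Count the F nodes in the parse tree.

[E [E [T [F s]]] || [T [T [F ( [E [T [F q]]] )]] && [F s]]]

4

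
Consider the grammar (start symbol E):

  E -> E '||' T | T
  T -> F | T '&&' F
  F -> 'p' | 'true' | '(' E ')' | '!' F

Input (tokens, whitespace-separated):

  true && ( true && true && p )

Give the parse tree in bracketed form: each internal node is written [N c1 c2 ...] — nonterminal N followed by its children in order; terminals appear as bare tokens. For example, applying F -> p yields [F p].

[E [T [T [F true]] && [F ( [E [T [T [T [F true]] && [F true]] && [F p]]] )]]]

E
T
T && F
F && F
true && F
true && ( E )
true && ( T )
true && ( T && F )
true && ( T && F && F )
true && ( F && F && F )
true && ( true && F && F )
true && ( true && true && F )
true && ( true && true && p )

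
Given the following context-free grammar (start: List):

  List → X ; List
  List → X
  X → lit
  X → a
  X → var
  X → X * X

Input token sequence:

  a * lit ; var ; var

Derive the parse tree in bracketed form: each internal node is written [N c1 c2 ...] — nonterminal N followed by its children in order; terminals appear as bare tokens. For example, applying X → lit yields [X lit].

List
X ; List
X * X ; List
a * X ; List
a * lit ; List
a * lit ; X ; List
a * lit ; var ; List
a * lit ; var ; X
a * lit ; var ; var

[List [X [X a] * [X lit]] ; [List [X var] ; [List [X var]]]]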